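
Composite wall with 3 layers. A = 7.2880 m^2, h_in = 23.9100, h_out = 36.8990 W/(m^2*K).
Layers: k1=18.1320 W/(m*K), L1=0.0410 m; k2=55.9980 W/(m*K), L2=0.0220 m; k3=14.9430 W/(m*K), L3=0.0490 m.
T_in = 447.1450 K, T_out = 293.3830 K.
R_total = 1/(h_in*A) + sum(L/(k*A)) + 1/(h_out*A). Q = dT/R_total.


R_conv_in = 1/(23.9100*7.2880) = 0.0057
R_1 = 0.0410/(18.1320*7.2880) = 0.0003
R_2 = 0.0220/(55.9980*7.2880) = 5.3907e-05
R_3 = 0.0490/(14.9430*7.2880) = 0.0004
R_conv_out = 1/(36.8990*7.2880) = 0.0037
R_total = 0.0103 K/W
Q = 153.7620 / 0.0103 = 14969.9682 W

R_total = 0.0103 K/W, Q = 14969.9682 W


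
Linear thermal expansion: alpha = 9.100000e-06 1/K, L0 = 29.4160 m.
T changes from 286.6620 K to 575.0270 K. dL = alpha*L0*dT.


dT = 288.3650 K
dL = 9.100000e-06 * 29.4160 * 288.3650 = 0.077191 m
L_final = 29.493191 m

dL = 0.077191 m


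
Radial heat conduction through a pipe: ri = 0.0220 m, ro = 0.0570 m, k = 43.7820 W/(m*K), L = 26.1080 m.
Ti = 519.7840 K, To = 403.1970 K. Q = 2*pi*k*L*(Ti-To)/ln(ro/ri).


dT = 116.5870 K
ln(ro/ri) = 0.9520
Q = 2*pi*43.7820*26.1080*116.5870 / 0.9520 = 879545.3295 W

879545.3295 W


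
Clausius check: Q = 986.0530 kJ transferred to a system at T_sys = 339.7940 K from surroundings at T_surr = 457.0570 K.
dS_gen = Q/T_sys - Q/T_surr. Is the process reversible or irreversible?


dS_sys = 986.0530/339.7940 = 2.9019 kJ/K
dS_surr = -986.0530/457.0570 = -2.1574 kJ/K
dS_gen = 2.9019 - 2.1574 = 0.7445 kJ/K (irreversible)

dS_gen = 0.7445 kJ/K, irreversible


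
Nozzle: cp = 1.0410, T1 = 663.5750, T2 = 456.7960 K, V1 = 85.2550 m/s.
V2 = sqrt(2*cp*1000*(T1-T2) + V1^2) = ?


dT = 206.7790 K
2*cp*1000*dT = 430513.8780
V1^2 = 7268.4150
V2 = sqrt(437782.2930) = 661.6512 m/s

661.6512 m/s


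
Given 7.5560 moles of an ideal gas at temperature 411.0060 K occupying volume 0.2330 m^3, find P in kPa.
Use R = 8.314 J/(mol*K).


P = nRT/V = 7.5560 * 8.314 * 411.0060 / 0.2330
= 25819.6369 / 0.2330 = 110813.8925 Pa = 110.8139 kPa

110.8139 kPa


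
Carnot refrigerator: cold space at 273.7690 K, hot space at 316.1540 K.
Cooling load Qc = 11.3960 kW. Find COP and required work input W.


COP = 273.7690 / 42.3850 = 6.4591
W = 11.3960 / 6.4591 = 1.7643 kW

COP = 6.4591, W = 1.7643 kW


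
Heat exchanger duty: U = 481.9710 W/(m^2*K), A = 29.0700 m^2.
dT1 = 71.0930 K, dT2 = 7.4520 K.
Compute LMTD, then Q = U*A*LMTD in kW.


LMTD = 28.2158 K
Q = 481.9710 * 29.0700 * 28.2158 = 395329.1747 W = 395.3292 kW

395.3292 kW


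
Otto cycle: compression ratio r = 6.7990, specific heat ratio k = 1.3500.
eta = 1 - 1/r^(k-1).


r^(k-1) = 1.9559
eta = 1 - 1/1.9559 = 0.4887 = 48.8737%

48.8737%


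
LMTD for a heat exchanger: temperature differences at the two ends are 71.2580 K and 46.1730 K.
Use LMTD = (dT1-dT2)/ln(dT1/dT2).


dT1/dT2 = 1.5433
ln(dT1/dT2) = 0.4339
LMTD = 25.0850 / 0.4339 = 57.8113 K

57.8113 K


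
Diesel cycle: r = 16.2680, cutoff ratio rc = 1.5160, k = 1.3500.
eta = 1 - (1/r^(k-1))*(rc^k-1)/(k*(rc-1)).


r^(k-1) = 2.6544
rc^k = 1.7537
eta = 0.5924 = 59.2412%

59.2412%


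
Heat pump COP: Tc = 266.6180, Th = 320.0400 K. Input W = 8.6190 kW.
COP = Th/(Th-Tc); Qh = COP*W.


COP = 320.0400 / 53.4220 = 5.9908
Qh = 5.9908 * 8.6190 = 51.6346 kW

COP = 5.9908, Qh = 51.6346 kW


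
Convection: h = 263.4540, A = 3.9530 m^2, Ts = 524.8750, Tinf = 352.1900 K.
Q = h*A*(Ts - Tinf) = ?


dT = 172.6850 K
Q = 263.4540 * 3.9530 * 172.6850 = 179839.9719 W

179839.9719 W


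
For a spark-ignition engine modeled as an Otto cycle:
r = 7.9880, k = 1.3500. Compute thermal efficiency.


r^(k-1) = 2.0694
eta = 1 - 1/2.0694 = 0.5168 = 51.6778%

51.6778%


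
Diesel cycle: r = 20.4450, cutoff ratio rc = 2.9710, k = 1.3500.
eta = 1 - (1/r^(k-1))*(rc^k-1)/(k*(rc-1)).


r^(k-1) = 2.8754
rc^k = 4.3493
eta = 0.5622 = 56.2249%

56.2249%


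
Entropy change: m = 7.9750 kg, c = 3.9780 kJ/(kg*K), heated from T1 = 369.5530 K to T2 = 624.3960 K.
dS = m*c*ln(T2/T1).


T2/T1 = 1.6896
ln(T2/T1) = 0.5245
dS = 7.9750 * 3.9780 * 0.5245 = 16.6392 kJ/K

16.6392 kJ/K


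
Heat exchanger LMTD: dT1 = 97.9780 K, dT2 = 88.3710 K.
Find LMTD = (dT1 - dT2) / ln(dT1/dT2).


dT1/dT2 = 1.1087
ln(dT1/dT2) = 0.1032
LMTD = 9.6070 / 0.1032 = 93.0919 K

93.0919 K


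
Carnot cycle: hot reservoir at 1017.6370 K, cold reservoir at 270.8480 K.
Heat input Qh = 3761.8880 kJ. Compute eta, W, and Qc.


eta = 1 - 270.8480/1017.6370 = 0.7338
W = 0.7338 * 3761.8880 = 2760.6470 kJ
Qc = 3761.8880 - 2760.6470 = 1001.2410 kJ

eta = 73.3846%, W = 2760.6470 kJ, Qc = 1001.2410 kJ


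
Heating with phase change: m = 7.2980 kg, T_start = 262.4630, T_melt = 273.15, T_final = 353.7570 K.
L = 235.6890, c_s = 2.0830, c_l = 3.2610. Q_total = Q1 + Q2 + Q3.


Q1 (sensible, solid) = 7.2980 * 2.0830 * 10.6870 = 162.4609 kJ
Q2 (latent) = 7.2980 * 235.6890 = 1720.0583 kJ
Q3 (sensible, liquid) = 7.2980 * 3.2610 * 80.6070 = 1918.3481 kJ
Q_total = 3800.8674 kJ

3800.8674 kJ


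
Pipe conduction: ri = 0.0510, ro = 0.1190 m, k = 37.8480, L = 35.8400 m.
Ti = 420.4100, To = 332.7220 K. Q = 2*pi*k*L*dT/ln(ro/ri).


dT = 87.6880 K
ln(ro/ri) = 0.8473
Q = 2*pi*37.8480*35.8400*87.6880 / 0.8473 = 882053.3615 W

882053.3615 W


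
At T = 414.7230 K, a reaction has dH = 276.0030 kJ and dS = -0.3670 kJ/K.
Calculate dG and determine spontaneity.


T*dS = 414.7230 * -0.3670 = -152.2033 kJ
dG = 276.0030 + 152.2033 = 428.2063 kJ (non-spontaneous)

dG = 428.2063 kJ, non-spontaneous


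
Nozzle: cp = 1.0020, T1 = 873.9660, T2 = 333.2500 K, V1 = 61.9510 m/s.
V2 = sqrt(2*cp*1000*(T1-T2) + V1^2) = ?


dT = 540.7160 K
2*cp*1000*dT = 1083594.8640
V1^2 = 3837.9264
V2 = sqrt(1087432.7904) = 1042.8005 m/s

1042.8005 m/s


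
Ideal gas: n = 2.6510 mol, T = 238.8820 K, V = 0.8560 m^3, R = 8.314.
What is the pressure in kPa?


P = nRT/V = 2.6510 * 8.314 * 238.8820 / 0.8560
= 5265.0582 / 0.8560 = 6150.7689 Pa = 6.1508 kPa

6.1508 kPa


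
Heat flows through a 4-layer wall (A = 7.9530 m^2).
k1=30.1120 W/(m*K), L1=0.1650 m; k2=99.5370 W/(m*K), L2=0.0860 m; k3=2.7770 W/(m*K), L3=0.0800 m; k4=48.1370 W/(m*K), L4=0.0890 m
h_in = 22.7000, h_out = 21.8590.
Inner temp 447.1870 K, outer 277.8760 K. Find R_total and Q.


R_conv_in = 1/(22.7000*7.9530) = 0.0055
R_1 = 0.1650/(30.1120*7.9530) = 0.0007
R_2 = 0.0860/(99.5370*7.9530) = 0.0001
R_3 = 0.0800/(2.7770*7.9530) = 0.0036
R_4 = 0.0890/(48.1370*7.9530) = 0.0002
R_conv_out = 1/(21.8590*7.9530) = 0.0058
R_total = 0.0159 K/W
Q = 169.3110 / 0.0159 = 10619.2319 W

R_total = 0.0159 K/W, Q = 10619.2319 W


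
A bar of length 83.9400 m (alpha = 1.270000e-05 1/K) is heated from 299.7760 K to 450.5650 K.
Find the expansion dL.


dT = 150.7890 K
dL = 1.270000e-05 * 83.9400 * 150.7890 = 0.160747 m
L_final = 84.100747 m

dL = 0.160747 m


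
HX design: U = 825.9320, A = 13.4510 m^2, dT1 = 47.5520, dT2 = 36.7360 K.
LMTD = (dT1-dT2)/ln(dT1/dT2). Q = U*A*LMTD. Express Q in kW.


LMTD = 41.9117 K
Q = 825.9320 * 13.4510 * 41.9117 = 465622.1829 W = 465.6222 kW

465.6222 kW


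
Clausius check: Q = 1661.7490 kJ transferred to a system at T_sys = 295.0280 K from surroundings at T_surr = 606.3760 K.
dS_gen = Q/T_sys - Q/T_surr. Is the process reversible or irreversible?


dS_sys = 1661.7490/295.0280 = 5.6325 kJ/K
dS_surr = -1661.7490/606.3760 = -2.7405 kJ/K
dS_gen = 5.6325 - 2.7405 = 2.8921 kJ/K (irreversible)

dS_gen = 2.8921 kJ/K, irreversible


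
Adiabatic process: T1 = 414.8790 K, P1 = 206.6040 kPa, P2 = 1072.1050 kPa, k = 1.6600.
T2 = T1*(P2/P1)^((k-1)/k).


(k-1)/k = 0.3976
(P2/P1)^exp = 1.9245
T2 = 414.8790 * 1.9245 = 798.4317 K

798.4317 K


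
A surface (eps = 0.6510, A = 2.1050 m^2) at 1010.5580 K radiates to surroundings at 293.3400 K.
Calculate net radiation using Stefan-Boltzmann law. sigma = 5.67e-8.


T^4 = 1.0429e+12
Tsurr^4 = 7.4043e+09
Q = 0.6510 * 5.67e-8 * 2.1050 * 1.0355e+12 = 80457.5430 W

80457.5430 W


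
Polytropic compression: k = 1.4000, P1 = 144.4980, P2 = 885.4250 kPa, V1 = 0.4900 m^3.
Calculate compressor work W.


(k-1)/k = 0.2857
(P2/P1)^exp = 1.6786
W = 3.5000 * 144.4980 * 0.4900 * (1.6786 - 1) = 168.1597 kJ

168.1597 kJ


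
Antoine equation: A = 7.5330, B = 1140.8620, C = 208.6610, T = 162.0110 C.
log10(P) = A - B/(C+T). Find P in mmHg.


C+T = 370.6720
B/(C+T) = 3.0778
log10(P) = 7.5330 - 3.0778 = 4.4552
P = 10^4.4552 = 28521.9476 mmHg

28521.9476 mmHg


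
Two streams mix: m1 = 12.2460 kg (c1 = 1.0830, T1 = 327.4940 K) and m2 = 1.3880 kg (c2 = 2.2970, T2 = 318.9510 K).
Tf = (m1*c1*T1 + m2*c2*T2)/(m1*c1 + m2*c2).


num = 5360.2534
den = 16.4507
Tf = 325.8383 K

325.8383 K


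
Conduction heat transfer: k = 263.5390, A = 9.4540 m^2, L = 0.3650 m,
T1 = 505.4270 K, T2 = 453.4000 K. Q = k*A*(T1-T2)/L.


dT = 52.0270 K
Q = 263.5390 * 9.4540 * 52.0270 / 0.3650 = 355137.4004 W

355137.4004 W


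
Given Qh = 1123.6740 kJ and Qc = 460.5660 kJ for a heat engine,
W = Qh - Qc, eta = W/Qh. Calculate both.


W = 1123.6740 - 460.5660 = 663.1080 kJ
eta = 663.1080 / 1123.6740 = 0.5901 = 59.0125%

W = 663.1080 kJ, eta = 59.0125%


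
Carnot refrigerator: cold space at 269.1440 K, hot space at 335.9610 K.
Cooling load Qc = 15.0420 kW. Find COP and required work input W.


COP = 269.1440 / 66.8170 = 4.0281
W = 15.0420 / 4.0281 = 3.7343 kW

COP = 4.0281, W = 3.7343 kW


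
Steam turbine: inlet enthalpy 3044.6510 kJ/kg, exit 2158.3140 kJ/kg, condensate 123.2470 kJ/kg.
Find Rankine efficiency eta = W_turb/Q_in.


W = 886.3370 kJ/kg
Q_in = 2921.4040 kJ/kg
eta = 0.3034 = 30.3394%

eta = 30.3394%


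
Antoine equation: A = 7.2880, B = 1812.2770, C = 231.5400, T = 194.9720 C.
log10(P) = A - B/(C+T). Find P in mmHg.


C+T = 426.5120
B/(C+T) = 4.2491
log10(P) = 7.2880 - 4.2491 = 3.0389
P = 10^3.0389 = 1093.7939 mmHg

1093.7939 mmHg


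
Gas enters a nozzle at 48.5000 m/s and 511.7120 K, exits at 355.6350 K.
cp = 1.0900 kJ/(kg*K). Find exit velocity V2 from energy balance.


dT = 156.0770 K
2*cp*1000*dT = 340247.8600
V1^2 = 2352.2500
V2 = sqrt(342600.1100) = 585.3205 m/s

585.3205 m/s


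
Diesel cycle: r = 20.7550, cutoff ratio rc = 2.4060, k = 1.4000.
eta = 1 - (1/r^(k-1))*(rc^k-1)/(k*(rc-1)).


r^(k-1) = 3.3639
rc^k = 3.4183
eta = 0.6348 = 63.4781%

63.4781%


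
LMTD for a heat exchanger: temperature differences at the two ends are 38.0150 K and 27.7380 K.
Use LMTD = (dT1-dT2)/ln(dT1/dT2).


dT1/dT2 = 1.3705
ln(dT1/dT2) = 0.3152
LMTD = 10.2770 / 0.3152 = 32.6070 K

32.6070 K


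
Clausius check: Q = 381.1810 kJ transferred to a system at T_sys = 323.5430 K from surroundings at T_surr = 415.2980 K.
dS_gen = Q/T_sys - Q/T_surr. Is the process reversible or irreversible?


dS_sys = 381.1810/323.5430 = 1.1781 kJ/K
dS_surr = -381.1810/415.2980 = -0.9178 kJ/K
dS_gen = 1.1781 - 0.9178 = 0.2603 kJ/K (irreversible)

dS_gen = 0.2603 kJ/K, irreversible


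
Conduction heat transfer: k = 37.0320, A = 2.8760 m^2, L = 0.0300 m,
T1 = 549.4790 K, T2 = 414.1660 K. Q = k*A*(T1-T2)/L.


dT = 135.3130 K
Q = 37.0320 * 2.8760 * 135.3130 / 0.0300 = 480379.3361 W

480379.3361 W


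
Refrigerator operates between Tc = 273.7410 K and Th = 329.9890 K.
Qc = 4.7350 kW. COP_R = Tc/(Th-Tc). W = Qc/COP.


COP = 273.7410 / 56.2480 = 4.8667
W = 4.7350 / 4.8667 = 0.9729 kW

COP = 4.8667, W = 0.9729 kW


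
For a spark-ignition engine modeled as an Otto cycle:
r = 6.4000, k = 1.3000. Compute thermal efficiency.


r^(k-1) = 1.7452
eta = 1 - 1/1.7452 = 0.4270 = 42.7011%

42.7011%


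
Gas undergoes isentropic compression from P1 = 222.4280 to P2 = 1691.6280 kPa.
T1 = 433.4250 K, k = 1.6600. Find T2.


(k-1)/k = 0.3976
(P2/P1)^exp = 2.2404
T2 = 433.4250 * 2.2404 = 971.0396 K

971.0396 K


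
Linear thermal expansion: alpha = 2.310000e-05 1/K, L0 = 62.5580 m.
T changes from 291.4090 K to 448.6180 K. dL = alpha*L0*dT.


dT = 157.2090 K
dL = 2.310000e-05 * 62.5580 * 157.2090 = 0.227181 m
L_final = 62.785181 m

dL = 0.227181 m


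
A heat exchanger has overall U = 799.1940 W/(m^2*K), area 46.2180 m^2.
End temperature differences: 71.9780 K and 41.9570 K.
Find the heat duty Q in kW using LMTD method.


LMTD = 55.6238 K
Q = 799.1940 * 46.2180 * 55.6238 = 2054583.7178 W = 2054.5837 kW

2054.5837 kW


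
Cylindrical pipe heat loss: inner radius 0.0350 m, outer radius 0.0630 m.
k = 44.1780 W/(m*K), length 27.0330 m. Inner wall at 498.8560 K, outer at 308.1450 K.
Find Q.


dT = 190.7110 K
ln(ro/ri) = 0.5878
Q = 2*pi*44.1780*27.0330*190.7110 / 0.5878 = 2434647.9885 W

2434647.9885 W


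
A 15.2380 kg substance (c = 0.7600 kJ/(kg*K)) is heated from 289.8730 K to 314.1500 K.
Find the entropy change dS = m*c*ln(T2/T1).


T2/T1 = 1.0838
ln(T2/T1) = 0.0804
dS = 15.2380 * 0.7600 * 0.0804 = 0.9314 kJ/K

0.9314 kJ/K


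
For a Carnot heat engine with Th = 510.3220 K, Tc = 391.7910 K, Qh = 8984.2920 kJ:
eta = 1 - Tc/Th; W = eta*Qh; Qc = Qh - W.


eta = 1 - 391.7910/510.3220 = 0.2323
W = 0.2323 * 8984.2920 = 2086.7553 kJ
Qc = 8984.2920 - 2086.7553 = 6897.5367 kJ

eta = 23.2267%, W = 2086.7553 kJ, Qc = 6897.5367 kJ


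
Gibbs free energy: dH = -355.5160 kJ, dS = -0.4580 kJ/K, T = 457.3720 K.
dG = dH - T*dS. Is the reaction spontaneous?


T*dS = 457.3720 * -0.4580 = -209.4764 kJ
dG = -355.5160 + 209.4764 = -146.0396 kJ (spontaneous)

dG = -146.0396 kJ, spontaneous


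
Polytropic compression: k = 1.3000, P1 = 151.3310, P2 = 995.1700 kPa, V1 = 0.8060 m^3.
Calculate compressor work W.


(k-1)/k = 0.2308
(P2/P1)^exp = 1.5444
W = 4.3333 * 151.3310 * 0.8060 * (1.5444 - 1) = 287.7464 kJ

287.7464 kJ


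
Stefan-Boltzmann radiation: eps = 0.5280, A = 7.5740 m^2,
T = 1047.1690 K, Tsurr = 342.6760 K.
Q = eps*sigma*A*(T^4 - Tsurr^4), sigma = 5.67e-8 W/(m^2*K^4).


T^4 = 1.2025e+12
Tsurr^4 = 1.3789e+10
Q = 0.5280 * 5.67e-8 * 7.5740 * 1.1887e+12 = 269525.8072 W

269525.8072 W


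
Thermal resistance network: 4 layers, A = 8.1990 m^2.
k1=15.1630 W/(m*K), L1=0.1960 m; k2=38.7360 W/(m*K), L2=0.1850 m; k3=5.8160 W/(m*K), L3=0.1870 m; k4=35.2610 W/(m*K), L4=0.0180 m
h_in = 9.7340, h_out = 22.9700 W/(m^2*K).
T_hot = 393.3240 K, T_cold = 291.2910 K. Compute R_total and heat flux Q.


R_conv_in = 1/(9.7340*8.1990) = 0.0125
R_1 = 0.1960/(15.1630*8.1990) = 0.0016
R_2 = 0.1850/(38.7360*8.1990) = 0.0006
R_3 = 0.1870/(5.8160*8.1990) = 0.0039
R_4 = 0.0180/(35.2610*8.1990) = 6.2261e-05
R_conv_out = 1/(22.9700*8.1990) = 0.0053
R_total = 0.0240 K/W
Q = 102.0330 / 0.0240 = 4254.4664 W

R_total = 0.0240 K/W, Q = 4254.4664 W


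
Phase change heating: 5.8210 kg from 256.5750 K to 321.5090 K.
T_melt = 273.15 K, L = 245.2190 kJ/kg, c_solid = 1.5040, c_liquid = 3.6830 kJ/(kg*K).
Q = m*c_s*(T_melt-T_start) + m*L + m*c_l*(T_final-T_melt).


Q1 (sensible, solid) = 5.8210 * 1.5040 * 16.5750 = 145.1105 kJ
Q2 (latent) = 5.8210 * 245.2190 = 1427.4198 kJ
Q3 (sensible, liquid) = 5.8210 * 3.6830 * 48.3590 = 1036.7562 kJ
Q_total = 2609.2865 kJ

2609.2865 kJ


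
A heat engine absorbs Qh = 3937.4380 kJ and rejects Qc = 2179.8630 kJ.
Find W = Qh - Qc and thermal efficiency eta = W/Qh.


W = 3937.4380 - 2179.8630 = 1757.5750 kJ
eta = 1757.5750 / 3937.4380 = 0.4464 = 44.6375%

W = 1757.5750 kJ, eta = 44.6375%


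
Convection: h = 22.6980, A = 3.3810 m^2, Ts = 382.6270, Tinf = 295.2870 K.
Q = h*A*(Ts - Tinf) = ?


dT = 87.3400 K
Q = 22.6980 * 3.3810 * 87.3400 = 6702.6409 W

6702.6409 W


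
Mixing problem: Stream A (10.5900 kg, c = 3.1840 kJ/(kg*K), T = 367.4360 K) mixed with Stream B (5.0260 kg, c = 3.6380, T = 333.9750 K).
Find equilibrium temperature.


num = 18496.0081
den = 52.0031
Tf = 355.6709 K

355.6709 K


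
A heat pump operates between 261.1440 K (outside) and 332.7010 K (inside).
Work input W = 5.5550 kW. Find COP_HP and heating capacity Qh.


COP = 332.7010 / 71.5570 = 4.6495
Qh = 4.6495 * 5.5550 = 25.8277 kW

COP = 4.6495, Qh = 25.8277 kW


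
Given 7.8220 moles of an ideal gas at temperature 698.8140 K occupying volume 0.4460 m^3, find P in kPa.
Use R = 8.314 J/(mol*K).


P = nRT/V = 7.8220 * 8.314 * 698.8140 / 0.4460
= 45445.3475 / 0.4460 = 101895.3980 Pa = 101.8954 kPa

101.8954 kPa


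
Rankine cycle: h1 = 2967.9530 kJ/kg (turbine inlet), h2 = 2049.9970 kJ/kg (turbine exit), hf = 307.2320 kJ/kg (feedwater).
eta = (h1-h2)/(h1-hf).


W = 917.9560 kJ/kg
Q_in = 2660.7210 kJ/kg
eta = 0.3450 = 34.5003%

eta = 34.5003%


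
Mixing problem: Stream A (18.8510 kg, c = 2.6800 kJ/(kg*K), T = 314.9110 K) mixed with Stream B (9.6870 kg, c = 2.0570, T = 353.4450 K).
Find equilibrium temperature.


num = 22952.3191
den = 70.4468
Tf = 325.8105 K

325.8105 K


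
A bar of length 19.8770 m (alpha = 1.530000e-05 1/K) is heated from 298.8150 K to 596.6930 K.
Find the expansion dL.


dT = 297.8780 K
dL = 1.530000e-05 * 19.8770 * 297.8780 = 0.090590 m
L_final = 19.967590 m

dL = 0.090590 m


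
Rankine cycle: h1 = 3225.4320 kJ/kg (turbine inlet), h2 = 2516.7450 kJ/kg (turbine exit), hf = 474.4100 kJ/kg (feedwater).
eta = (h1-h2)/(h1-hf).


W = 708.6870 kJ/kg
Q_in = 2751.0220 kJ/kg
eta = 0.2576 = 25.7609%

eta = 25.7609%


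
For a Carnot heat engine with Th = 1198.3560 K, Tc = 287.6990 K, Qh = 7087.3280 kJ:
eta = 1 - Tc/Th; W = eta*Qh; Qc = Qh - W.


eta = 1 - 287.6990/1198.3560 = 0.7599
W = 0.7599 * 7087.3280 = 5385.8159 kJ
Qc = 7087.3280 - 5385.8159 = 1701.5121 kJ

eta = 75.9922%, W = 5385.8159 kJ, Qc = 1701.5121 kJ


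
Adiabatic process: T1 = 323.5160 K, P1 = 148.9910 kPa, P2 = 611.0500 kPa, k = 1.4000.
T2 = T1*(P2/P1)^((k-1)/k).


(k-1)/k = 0.2857
(P2/P1)^exp = 1.4966
T2 = 323.5160 * 1.4966 = 484.1889 K

484.1889 K


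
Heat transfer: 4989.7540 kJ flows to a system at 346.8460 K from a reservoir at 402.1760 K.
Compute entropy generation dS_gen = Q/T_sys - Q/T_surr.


dS_sys = 4989.7540/346.8460 = 14.3861 kJ/K
dS_surr = -4989.7540/402.1760 = -12.4069 kJ/K
dS_gen = 14.3861 - 12.4069 = 1.9792 kJ/K (irreversible)

dS_gen = 1.9792 kJ/K, irreversible


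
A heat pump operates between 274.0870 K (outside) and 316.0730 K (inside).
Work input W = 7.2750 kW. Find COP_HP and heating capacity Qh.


COP = 316.0730 / 41.9860 = 7.5281
Qh = 7.5281 * 7.2750 = 54.7666 kW

COP = 7.5281, Qh = 54.7666 kW


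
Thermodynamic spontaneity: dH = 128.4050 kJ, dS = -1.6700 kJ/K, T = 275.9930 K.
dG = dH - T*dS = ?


T*dS = 275.9930 * -1.6700 = -460.9083 kJ
dG = 128.4050 + 460.9083 = 589.3133 kJ (non-spontaneous)

dG = 589.3133 kJ, non-spontaneous


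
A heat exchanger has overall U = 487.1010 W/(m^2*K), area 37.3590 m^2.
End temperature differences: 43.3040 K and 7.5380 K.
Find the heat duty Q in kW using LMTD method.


LMTD = 20.4577 K
Q = 487.1010 * 37.3590 * 20.4577 = 372281.6508 W = 372.2817 kW

372.2817 kW


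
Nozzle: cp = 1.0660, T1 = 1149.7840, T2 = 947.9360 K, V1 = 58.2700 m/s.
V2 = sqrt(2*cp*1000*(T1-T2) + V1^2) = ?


dT = 201.8480 K
2*cp*1000*dT = 430339.9360
V1^2 = 3395.3929
V2 = sqrt(433735.3289) = 658.5859 m/s

658.5859 m/s


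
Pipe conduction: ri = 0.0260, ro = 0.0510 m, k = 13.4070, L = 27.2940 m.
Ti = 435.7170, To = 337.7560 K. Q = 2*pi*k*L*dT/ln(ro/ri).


dT = 97.9610 K
ln(ro/ri) = 0.6737
Q = 2*pi*13.4070*27.2940*97.9610 / 0.6737 = 334307.8482 W

334307.8482 W


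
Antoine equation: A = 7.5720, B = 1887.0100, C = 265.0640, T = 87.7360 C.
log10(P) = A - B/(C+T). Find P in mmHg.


C+T = 352.8000
B/(C+T) = 5.3487
log10(P) = 7.5720 - 5.3487 = 2.2233
P = 10^2.2233 = 167.2369 mmHg

167.2369 mmHg


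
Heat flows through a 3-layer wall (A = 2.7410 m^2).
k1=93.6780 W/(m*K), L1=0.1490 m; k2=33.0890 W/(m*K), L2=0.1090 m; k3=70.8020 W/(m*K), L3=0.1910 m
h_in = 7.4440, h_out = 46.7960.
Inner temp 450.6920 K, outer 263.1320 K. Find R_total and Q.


R_conv_in = 1/(7.4440*2.7410) = 0.0490
R_1 = 0.1490/(93.6780*2.7410) = 0.0006
R_2 = 0.1090/(33.0890*2.7410) = 0.0012
R_3 = 0.1910/(70.8020*2.7410) = 0.0010
R_conv_out = 1/(46.7960*2.7410) = 0.0078
R_total = 0.0596 K/W
Q = 187.5600 / 0.0596 = 3148.4351 W

R_total = 0.0596 K/W, Q = 3148.4351 W


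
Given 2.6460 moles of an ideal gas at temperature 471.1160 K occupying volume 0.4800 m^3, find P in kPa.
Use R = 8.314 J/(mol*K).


P = nRT/V = 2.6460 * 8.314 * 471.1160 / 0.4800
= 10364.0074 / 0.4800 = 21591.6821 Pa = 21.5917 kPa

21.5917 kPa


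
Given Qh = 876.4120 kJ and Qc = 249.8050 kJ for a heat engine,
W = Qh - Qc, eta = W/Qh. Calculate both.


W = 876.4120 - 249.8050 = 626.6070 kJ
eta = 626.6070 / 876.4120 = 0.7150 = 71.4969%

W = 626.6070 kJ, eta = 71.4969%


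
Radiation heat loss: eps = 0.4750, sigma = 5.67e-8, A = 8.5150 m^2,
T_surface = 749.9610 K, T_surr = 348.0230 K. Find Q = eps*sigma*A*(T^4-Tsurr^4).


T^4 = 3.1634e+11
Tsurr^4 = 1.4670e+10
Q = 0.4750 * 5.67e-8 * 8.5150 * 3.0167e+11 = 69182.1413 W

69182.1413 W


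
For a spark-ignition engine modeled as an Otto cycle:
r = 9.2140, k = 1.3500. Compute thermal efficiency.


r^(k-1) = 2.1755
eta = 1 - 1/2.1755 = 0.5403 = 54.0333%

54.0333%


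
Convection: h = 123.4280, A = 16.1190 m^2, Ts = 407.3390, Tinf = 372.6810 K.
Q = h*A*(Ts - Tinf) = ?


dT = 34.6580 K
Q = 123.4280 * 16.1190 * 34.6580 = 68953.3363 W

68953.3363 W


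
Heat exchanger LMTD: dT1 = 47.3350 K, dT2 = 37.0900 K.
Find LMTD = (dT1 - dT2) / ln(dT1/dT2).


dT1/dT2 = 1.2762
ln(dT1/dT2) = 0.2439
LMTD = 10.2450 / 0.2439 = 42.0045 K

42.0045 K


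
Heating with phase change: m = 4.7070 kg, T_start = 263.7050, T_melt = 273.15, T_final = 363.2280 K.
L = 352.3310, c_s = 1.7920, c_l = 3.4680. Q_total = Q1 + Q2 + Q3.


Q1 (sensible, solid) = 4.7070 * 1.7920 * 9.4450 = 79.6680 kJ
Q2 (latent) = 4.7070 * 352.3310 = 1658.4220 kJ
Q3 (sensible, liquid) = 4.7070 * 3.4680 * 90.0780 = 1470.4221 kJ
Q_total = 3208.5122 kJ

3208.5122 kJ


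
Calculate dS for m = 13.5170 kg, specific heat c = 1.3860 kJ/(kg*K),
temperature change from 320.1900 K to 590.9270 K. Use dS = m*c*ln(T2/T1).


T2/T1 = 1.8456
ln(T2/T1) = 0.6128
dS = 13.5170 * 1.3860 * 0.6128 = 11.4801 kJ/K

11.4801 kJ/K


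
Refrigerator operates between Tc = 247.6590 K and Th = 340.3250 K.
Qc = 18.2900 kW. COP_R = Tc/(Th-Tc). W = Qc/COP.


COP = 247.6590 / 92.6660 = 2.6726
W = 18.2900 / 2.6726 = 6.8435 kW

COP = 2.6726, W = 6.8435 kW


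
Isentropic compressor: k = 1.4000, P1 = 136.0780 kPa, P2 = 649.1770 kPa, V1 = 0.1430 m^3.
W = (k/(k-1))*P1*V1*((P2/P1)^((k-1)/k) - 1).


(k-1)/k = 0.2857
(P2/P1)^exp = 1.5627
W = 3.5000 * 136.0780 * 0.1430 * (1.5627 - 1) = 38.3246 kJ

38.3246 kJ


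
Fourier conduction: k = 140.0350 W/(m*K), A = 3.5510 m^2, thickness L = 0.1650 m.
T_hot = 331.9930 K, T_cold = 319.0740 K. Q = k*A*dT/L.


dT = 12.9190 K
Q = 140.0350 * 3.5510 * 12.9190 / 0.1650 = 38934.2867 W

38934.2867 W


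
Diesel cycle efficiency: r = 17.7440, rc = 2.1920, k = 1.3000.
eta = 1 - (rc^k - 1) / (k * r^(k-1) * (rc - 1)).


r^(k-1) = 2.3698
rc^k = 2.7739
eta = 0.5169 = 51.6944%

51.6944%


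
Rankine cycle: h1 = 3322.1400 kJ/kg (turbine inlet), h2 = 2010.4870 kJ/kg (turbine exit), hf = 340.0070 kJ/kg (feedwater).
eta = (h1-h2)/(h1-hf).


W = 1311.6530 kJ/kg
Q_in = 2982.1330 kJ/kg
eta = 0.4398 = 43.9837%

eta = 43.9837%


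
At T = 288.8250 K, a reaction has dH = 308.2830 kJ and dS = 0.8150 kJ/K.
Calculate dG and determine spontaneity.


T*dS = 288.8250 * 0.8150 = 235.3924 kJ
dG = 308.2830 - 235.3924 = 72.8906 kJ (non-spontaneous)

dG = 72.8906 kJ, non-spontaneous


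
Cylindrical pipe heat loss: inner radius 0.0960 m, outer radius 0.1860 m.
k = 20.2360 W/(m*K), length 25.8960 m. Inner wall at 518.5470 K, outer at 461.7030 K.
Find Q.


dT = 56.8440 K
ln(ro/ri) = 0.6614
Q = 2*pi*20.2360*25.8960*56.8440 / 0.6614 = 282981.9027 W

282981.9027 W


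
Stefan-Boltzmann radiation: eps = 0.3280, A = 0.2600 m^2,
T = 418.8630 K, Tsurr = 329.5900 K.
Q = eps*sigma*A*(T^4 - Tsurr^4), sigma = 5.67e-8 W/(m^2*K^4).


T^4 = 3.0781e+10
Tsurr^4 = 1.1800e+10
Q = 0.3280 * 5.67e-8 * 0.2600 * 1.8981e+10 = 91.7802 W

91.7802 W


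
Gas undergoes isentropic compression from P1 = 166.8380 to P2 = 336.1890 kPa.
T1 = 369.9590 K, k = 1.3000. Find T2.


(k-1)/k = 0.2308
(P2/P1)^exp = 1.1755
T2 = 369.9590 * 1.1755 = 434.8846 K

434.8846 K


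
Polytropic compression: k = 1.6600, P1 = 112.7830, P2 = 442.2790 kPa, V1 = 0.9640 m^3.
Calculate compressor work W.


(k-1)/k = 0.3976
(P2/P1)^exp = 1.7217
W = 2.5152 * 112.7830 * 0.9640 * (1.7217 - 1) = 197.3450 kJ

197.3450 kJ


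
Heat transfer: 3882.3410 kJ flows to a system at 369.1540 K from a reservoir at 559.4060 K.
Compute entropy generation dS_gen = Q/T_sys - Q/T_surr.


dS_sys = 3882.3410/369.1540 = 10.5169 kJ/K
dS_surr = -3882.3410/559.4060 = -6.9401 kJ/K
dS_gen = 10.5169 - 6.9401 = 3.5767 kJ/K (irreversible)

dS_gen = 3.5767 kJ/K, irreversible


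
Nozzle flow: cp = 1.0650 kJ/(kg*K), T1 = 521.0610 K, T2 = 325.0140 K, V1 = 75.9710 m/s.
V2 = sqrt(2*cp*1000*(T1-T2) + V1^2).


dT = 196.0470 K
2*cp*1000*dT = 417580.1100
V1^2 = 5771.5928
V2 = sqrt(423351.7028) = 650.6548 m/s

650.6548 m/s


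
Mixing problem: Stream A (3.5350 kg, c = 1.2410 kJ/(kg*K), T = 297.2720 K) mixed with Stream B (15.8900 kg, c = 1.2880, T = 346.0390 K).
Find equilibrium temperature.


num = 8386.2578
den = 24.8533
Tf = 337.4310 K

337.4310 K


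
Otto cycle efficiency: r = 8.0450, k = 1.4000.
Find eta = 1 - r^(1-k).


r^(k-1) = 2.3026
eta = 1 - 1/2.3026 = 0.5657 = 56.5700%

56.5700%


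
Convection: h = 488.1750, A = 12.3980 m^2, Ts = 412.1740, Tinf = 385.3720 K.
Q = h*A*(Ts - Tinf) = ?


dT = 26.8020 K
Q = 488.1750 * 12.3980 * 26.8020 = 162216.2546 W

162216.2546 W


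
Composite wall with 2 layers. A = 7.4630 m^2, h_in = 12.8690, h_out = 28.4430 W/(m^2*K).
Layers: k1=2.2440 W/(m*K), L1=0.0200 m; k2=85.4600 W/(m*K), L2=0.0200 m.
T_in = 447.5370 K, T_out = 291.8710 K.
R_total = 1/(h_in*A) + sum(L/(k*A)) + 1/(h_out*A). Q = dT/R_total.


R_conv_in = 1/(12.8690*7.4630) = 0.0104
R_1 = 0.0200/(2.2440*7.4630) = 0.0012
R_2 = 0.0200/(85.4600*7.4630) = 3.1358e-05
R_conv_out = 1/(28.4430*7.4630) = 0.0047
R_total = 0.0163 K/W
Q = 155.6660 / 0.0163 = 9521.5754 W

R_total = 0.0163 K/W, Q = 9521.5754 W


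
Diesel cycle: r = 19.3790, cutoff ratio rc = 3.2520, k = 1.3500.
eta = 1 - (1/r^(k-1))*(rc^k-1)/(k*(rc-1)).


r^(k-1) = 2.8221
rc^k = 4.9136
eta = 0.5438 = 54.3845%

54.3845%


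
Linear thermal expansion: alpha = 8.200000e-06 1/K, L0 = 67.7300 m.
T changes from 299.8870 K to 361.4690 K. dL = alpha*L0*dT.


dT = 61.5820 K
dL = 8.200000e-06 * 67.7300 * 61.5820 = 0.034202 m
L_final = 67.764202 m

dL = 0.034202 m


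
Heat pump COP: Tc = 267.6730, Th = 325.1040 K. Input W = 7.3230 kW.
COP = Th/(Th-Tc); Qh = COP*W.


COP = 325.1040 / 57.4310 = 5.6608
Qh = 5.6608 * 7.3230 = 41.4539 kW

COP = 5.6608, Qh = 41.4539 kW


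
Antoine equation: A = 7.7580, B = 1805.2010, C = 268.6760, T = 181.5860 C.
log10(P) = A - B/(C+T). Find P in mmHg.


C+T = 450.2620
B/(C+T) = 4.0092
log10(P) = 7.7580 - 4.0092 = 3.7488
P = 10^3.7488 = 5607.5930 mmHg

5607.5930 mmHg


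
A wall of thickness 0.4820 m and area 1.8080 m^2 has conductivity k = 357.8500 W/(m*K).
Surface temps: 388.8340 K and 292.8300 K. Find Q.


dT = 96.0040 K
Q = 357.8500 * 1.8080 * 96.0040 / 0.4820 = 128867.0057 W

128867.0057 W


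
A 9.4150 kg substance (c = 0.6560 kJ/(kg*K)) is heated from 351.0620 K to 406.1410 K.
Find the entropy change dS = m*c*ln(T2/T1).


T2/T1 = 1.1569
ln(T2/T1) = 0.1457
dS = 9.4150 * 0.6560 * 0.1457 = 0.9001 kJ/K

0.9001 kJ/K


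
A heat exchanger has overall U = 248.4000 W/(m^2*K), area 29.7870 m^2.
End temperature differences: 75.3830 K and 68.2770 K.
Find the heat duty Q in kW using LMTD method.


LMTD = 71.7714 K
Q = 248.4000 * 29.7870 * 71.7714 = 531042.9564 W = 531.0430 kW

531.0430 kW


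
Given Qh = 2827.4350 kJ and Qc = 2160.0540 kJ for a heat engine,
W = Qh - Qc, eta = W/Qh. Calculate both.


W = 2827.4350 - 2160.0540 = 667.3810 kJ
eta = 667.3810 / 2827.4350 = 0.2360 = 23.6038%

W = 667.3810 kJ, eta = 23.6038%


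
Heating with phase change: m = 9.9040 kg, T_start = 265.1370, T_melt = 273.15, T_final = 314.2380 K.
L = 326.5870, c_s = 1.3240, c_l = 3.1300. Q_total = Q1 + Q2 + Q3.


Q1 (sensible, solid) = 9.9040 * 1.3240 * 8.0130 = 105.0736 kJ
Q2 (latent) = 9.9040 * 326.5870 = 3234.5176 kJ
Q3 (sensible, liquid) = 9.9040 * 3.1300 * 41.0880 = 1273.7083 kJ
Q_total = 4613.2996 kJ

4613.2996 kJ


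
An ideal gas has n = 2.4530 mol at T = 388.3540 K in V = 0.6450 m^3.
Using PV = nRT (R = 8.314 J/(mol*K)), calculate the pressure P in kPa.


P = nRT/V = 2.4530 * 8.314 * 388.3540 / 0.6450
= 7920.1855 / 0.6450 = 12279.3573 Pa = 12.2794 kPa

12.2794 kPa


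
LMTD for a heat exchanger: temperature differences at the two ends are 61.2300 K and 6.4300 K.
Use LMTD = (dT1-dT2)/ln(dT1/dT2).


dT1/dT2 = 9.5226
ln(dT1/dT2) = 2.2537
LMTD = 54.8000 / 2.2537 = 24.3160 K

24.3160 K


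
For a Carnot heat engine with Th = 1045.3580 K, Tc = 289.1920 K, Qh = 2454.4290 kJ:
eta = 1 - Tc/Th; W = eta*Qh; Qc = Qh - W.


eta = 1 - 289.1920/1045.3580 = 0.7234
W = 0.7234 * 2454.4290 = 1775.4260 kJ
Qc = 2454.4290 - 1775.4260 = 679.0030 kJ

eta = 72.3356%, W = 1775.4260 kJ, Qc = 679.0030 kJ


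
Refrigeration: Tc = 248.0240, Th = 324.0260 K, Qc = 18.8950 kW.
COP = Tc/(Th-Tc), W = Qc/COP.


COP = 248.0240 / 76.0020 = 3.2634
W = 18.8950 / 3.2634 = 5.7900 kW

COP = 3.2634, W = 5.7900 kW


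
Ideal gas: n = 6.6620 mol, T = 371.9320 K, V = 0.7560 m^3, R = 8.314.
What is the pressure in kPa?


P = nRT/V = 6.6620 * 8.314 * 371.9320 / 0.7560
= 20600.5205 / 0.7560 = 27249.3658 Pa = 27.2494 kPa

27.2494 kPa


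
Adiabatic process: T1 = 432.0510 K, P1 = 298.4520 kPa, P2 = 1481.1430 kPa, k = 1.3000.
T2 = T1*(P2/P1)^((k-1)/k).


(k-1)/k = 0.2308
(P2/P1)^exp = 1.4473
T2 = 432.0510 * 1.4473 = 625.2970 K

625.2970 K


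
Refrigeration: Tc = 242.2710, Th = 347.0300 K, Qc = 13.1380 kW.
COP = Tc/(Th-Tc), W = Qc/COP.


COP = 242.2710 / 104.7590 = 2.3127
W = 13.1380 / 2.3127 = 5.6809 kW

COP = 2.3127, W = 5.6809 kW


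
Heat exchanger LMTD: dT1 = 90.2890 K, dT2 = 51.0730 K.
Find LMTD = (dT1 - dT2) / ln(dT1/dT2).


dT1/dT2 = 1.7678
ln(dT1/dT2) = 0.5698
LMTD = 39.2160 / 0.5698 = 68.8290 K

68.8290 K


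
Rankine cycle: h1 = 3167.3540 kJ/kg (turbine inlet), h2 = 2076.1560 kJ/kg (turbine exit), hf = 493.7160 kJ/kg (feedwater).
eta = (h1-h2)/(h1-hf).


W = 1091.1980 kJ/kg
Q_in = 2673.6380 kJ/kg
eta = 0.4081 = 40.8132%

eta = 40.8132%


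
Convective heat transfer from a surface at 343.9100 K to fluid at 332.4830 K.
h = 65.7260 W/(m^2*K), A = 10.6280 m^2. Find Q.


dT = 11.4270 K
Q = 65.7260 * 10.6280 * 11.4270 = 7982.1700 W

7982.1700 W


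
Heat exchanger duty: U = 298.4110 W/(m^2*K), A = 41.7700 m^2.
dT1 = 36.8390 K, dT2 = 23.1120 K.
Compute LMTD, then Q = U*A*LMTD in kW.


LMTD = 29.4441 K
Q = 298.4110 * 41.7700 * 29.4441 = 367010.0134 W = 367.0100 kW

367.0100 kW


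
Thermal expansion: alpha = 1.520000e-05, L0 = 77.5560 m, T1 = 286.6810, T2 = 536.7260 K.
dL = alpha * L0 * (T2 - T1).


dT = 250.0450 K
dL = 1.520000e-05 * 77.5560 * 250.0450 = 0.294766 m
L_final = 77.850766 m

dL = 0.294766 m


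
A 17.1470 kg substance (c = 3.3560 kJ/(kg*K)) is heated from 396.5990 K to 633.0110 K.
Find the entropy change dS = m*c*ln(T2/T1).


T2/T1 = 1.5961
ln(T2/T1) = 0.4676
dS = 17.1470 * 3.3560 * 0.4676 = 26.9060 kJ/K

26.9060 kJ/K


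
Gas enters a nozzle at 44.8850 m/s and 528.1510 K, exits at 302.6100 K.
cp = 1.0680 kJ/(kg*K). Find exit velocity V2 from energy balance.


dT = 225.5410 K
2*cp*1000*dT = 481755.5760
V1^2 = 2014.6632
V2 = sqrt(483770.2392) = 695.5359 m/s

695.5359 m/s


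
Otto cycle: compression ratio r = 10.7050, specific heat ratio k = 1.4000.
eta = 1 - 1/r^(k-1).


r^(k-1) = 2.5813
eta = 1 - 1/2.5813 = 0.6126 = 61.2595%

61.2595%


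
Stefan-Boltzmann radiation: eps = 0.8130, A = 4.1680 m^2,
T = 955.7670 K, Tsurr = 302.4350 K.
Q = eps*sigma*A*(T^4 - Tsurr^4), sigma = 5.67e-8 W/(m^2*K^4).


T^4 = 8.3447e+11
Tsurr^4 = 8.3662e+09
Q = 0.8130 * 5.67e-8 * 4.1680 * 8.2610e+11 = 158720.6037 W

158720.6037 W


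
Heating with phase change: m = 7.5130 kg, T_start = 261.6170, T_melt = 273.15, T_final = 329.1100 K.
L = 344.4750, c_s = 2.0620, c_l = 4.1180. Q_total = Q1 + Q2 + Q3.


Q1 (sensible, solid) = 7.5130 * 2.0620 * 11.5330 = 178.6670 kJ
Q2 (latent) = 7.5130 * 344.4750 = 2588.0407 kJ
Q3 (sensible, liquid) = 7.5130 * 4.1180 * 55.9600 = 1731.3204 kJ
Q_total = 4498.0280 kJ

4498.0280 kJ


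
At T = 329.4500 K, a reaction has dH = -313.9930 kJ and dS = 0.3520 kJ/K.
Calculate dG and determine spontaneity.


T*dS = 329.4500 * 0.3520 = 115.9664 kJ
dG = -313.9930 - 115.9664 = -429.9594 kJ (spontaneous)

dG = -429.9594 kJ, spontaneous


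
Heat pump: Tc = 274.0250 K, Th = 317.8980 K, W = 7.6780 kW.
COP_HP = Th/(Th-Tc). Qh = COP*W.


COP = 317.8980 / 43.8730 = 7.2459
Qh = 7.2459 * 7.6780 = 55.6338 kW

COP = 7.2459, Qh = 55.6338 kW


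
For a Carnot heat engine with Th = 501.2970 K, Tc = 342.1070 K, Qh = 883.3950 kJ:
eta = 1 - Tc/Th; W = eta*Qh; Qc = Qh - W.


eta = 1 - 342.1070/501.2970 = 0.3176
W = 0.3176 * 883.3950 = 280.5276 kJ
Qc = 883.3950 - 280.5276 = 602.8674 kJ

eta = 31.7556%, W = 280.5276 kJ, Qc = 602.8674 kJ


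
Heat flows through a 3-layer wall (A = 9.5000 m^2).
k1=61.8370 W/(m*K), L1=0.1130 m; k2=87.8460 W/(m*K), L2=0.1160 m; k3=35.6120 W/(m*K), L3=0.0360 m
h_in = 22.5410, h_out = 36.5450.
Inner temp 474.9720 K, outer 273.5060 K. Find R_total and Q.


R_conv_in = 1/(22.5410*9.5000) = 0.0047
R_1 = 0.1130/(61.8370*9.5000) = 0.0002
R_2 = 0.1160/(87.8460*9.5000) = 0.0001
R_3 = 0.0360/(35.6120*9.5000) = 0.0001
R_conv_out = 1/(36.5450*9.5000) = 0.0029
R_total = 0.0080 K/W
Q = 201.4660 / 0.0080 = 25221.1144 W

R_total = 0.0080 K/W, Q = 25221.1144 W


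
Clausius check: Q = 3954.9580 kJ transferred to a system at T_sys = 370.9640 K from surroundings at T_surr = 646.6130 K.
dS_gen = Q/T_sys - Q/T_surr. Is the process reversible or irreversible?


dS_sys = 3954.9580/370.9640 = 10.6613 kJ/K
dS_surr = -3954.9580/646.6130 = -6.1164 kJ/K
dS_gen = 10.6613 - 6.1164 = 4.5449 kJ/K (irreversible)

dS_gen = 4.5449 kJ/K, irreversible


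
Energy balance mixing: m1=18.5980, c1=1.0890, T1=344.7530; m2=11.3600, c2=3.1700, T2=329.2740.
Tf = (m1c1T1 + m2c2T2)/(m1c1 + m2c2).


num = 18839.9109
den = 56.2644
Tf = 334.8459 K

334.8459 K


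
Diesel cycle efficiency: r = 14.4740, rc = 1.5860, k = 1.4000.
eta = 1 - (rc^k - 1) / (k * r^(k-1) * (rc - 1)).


r^(k-1) = 2.9123
rc^k = 1.9073
eta = 0.6202 = 62.0247%

62.0247%


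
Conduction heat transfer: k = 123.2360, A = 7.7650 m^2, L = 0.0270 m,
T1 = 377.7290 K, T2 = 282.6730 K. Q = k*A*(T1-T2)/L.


dT = 95.0560 K
Q = 123.2360 * 7.7650 * 95.0560 / 0.0270 = 3368952.0090 W

3368952.0090 W


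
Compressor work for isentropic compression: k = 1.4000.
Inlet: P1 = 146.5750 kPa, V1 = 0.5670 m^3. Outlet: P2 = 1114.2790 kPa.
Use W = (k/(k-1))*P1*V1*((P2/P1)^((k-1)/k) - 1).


(k-1)/k = 0.2857
(P2/P1)^exp = 1.7852
W = 3.5000 * 146.5750 * 0.5670 * (1.7852 - 1) = 228.4077 kJ

228.4077 kJ


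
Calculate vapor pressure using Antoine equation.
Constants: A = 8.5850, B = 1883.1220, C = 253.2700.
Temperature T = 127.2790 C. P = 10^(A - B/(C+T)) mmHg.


C+T = 380.5490
B/(C+T) = 4.9484
log10(P) = 8.5850 - 4.9484 = 3.6366
P = 10^3.6366 = 4330.7686 mmHg

4330.7686 mmHg


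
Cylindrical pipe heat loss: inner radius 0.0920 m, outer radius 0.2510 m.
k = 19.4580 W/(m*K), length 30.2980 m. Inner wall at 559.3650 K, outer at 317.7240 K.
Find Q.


dT = 241.6410 K
ln(ro/ri) = 1.0037
Q = 2*pi*19.4580*30.2980*241.6410 / 1.0037 = 891813.7200 W

891813.7200 W


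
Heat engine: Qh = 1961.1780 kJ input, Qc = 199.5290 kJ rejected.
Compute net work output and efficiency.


W = 1961.1780 - 199.5290 = 1761.6490 kJ
eta = 1761.6490 / 1961.1780 = 0.8983 = 89.8261%

W = 1761.6490 kJ, eta = 89.8261%


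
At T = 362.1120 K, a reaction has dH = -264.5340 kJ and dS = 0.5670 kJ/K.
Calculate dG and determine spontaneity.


T*dS = 362.1120 * 0.5670 = 205.3175 kJ
dG = -264.5340 - 205.3175 = -469.8515 kJ (spontaneous)

dG = -469.8515 kJ, spontaneous


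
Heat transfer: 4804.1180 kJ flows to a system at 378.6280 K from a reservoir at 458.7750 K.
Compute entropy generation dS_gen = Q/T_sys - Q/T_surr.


dS_sys = 4804.1180/378.6280 = 12.6882 kJ/K
dS_surr = -4804.1180/458.7750 = -10.4716 kJ/K
dS_gen = 12.6882 - 10.4716 = 2.2166 kJ/K (irreversible)

dS_gen = 2.2166 kJ/K, irreversible


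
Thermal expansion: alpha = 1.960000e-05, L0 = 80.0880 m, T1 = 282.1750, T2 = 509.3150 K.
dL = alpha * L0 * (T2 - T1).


dT = 227.1400 K
dL = 1.960000e-05 * 80.0880 * 227.1400 = 0.356547 m
L_final = 80.444547 m

dL = 0.356547 m


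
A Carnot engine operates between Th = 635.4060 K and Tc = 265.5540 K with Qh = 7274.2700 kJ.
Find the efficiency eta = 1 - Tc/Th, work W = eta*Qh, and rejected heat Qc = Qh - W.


eta = 1 - 265.5540/635.4060 = 0.5821
W = 0.5821 * 7274.2700 = 4234.1484 kJ
Qc = 7274.2700 - 4234.1484 = 3040.1216 kJ

eta = 58.2072%, W = 4234.1484 kJ, Qc = 3040.1216 kJ


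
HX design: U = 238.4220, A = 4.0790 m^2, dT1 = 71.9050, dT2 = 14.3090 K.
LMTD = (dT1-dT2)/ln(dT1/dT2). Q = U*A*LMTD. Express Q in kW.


LMTD = 35.6752 K
Q = 238.4220 * 4.0790 * 35.6752 = 34694.9166 W = 34.6949 kW

34.6949 kW


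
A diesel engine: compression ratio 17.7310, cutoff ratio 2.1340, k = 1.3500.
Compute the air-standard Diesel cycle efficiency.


r^(k-1) = 2.7356
rc^k = 2.7824
eta = 0.5744 = 57.4411%

57.4411%


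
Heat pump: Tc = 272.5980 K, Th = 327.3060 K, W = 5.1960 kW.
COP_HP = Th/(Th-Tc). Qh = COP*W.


COP = 327.3060 / 54.7080 = 5.9828
Qh = 5.9828 * 5.1960 = 31.0865 kW

COP = 5.9828, Qh = 31.0865 kW


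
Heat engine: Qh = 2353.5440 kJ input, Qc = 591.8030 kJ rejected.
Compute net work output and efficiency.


W = 2353.5440 - 591.8030 = 1761.7410 kJ
eta = 1761.7410 / 2353.5440 = 0.7485 = 74.8548%

W = 1761.7410 kJ, eta = 74.8548%


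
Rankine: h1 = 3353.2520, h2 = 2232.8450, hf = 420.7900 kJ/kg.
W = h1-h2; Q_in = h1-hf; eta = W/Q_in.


W = 1120.4070 kJ/kg
Q_in = 2932.4620 kJ/kg
eta = 0.3821 = 38.2070%

eta = 38.2070%


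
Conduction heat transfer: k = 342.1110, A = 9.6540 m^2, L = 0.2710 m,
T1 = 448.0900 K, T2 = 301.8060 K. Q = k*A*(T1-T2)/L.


dT = 146.2840 K
Q = 342.1110 * 9.6540 * 146.2840 / 0.2710 = 1782796.8958 W

1782796.8958 W


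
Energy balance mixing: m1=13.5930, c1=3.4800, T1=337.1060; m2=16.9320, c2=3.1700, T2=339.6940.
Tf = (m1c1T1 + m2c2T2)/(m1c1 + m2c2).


num = 34179.2261
den = 100.9781
Tf = 338.4816 K

338.4816 K


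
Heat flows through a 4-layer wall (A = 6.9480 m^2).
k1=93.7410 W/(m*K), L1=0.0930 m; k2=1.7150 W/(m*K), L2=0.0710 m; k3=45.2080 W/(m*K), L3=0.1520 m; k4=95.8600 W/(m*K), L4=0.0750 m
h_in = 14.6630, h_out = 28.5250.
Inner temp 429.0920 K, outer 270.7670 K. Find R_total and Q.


R_conv_in = 1/(14.6630*6.9480) = 0.0098
R_1 = 0.0930/(93.7410*6.9480) = 0.0001
R_2 = 0.0710/(1.7150*6.9480) = 0.0060
R_3 = 0.1520/(45.2080*6.9480) = 0.0005
R_4 = 0.0750/(95.8600*6.9480) = 0.0001
R_conv_out = 1/(28.5250*6.9480) = 0.0050
R_total = 0.0216 K/W
Q = 158.3250 / 0.0216 = 7343.7986 W

R_total = 0.0216 K/W, Q = 7343.7986 W


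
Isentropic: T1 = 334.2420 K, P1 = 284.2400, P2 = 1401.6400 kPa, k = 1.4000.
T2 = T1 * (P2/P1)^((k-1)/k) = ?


(k-1)/k = 0.2857
(P2/P1)^exp = 1.5776
T2 = 334.2420 * 1.5776 = 527.2870 K

527.2870 K


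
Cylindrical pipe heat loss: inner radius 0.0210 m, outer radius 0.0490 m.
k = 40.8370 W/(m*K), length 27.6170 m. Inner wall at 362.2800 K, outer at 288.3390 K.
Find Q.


dT = 73.9410 K
ln(ro/ri) = 0.8473
Q = 2*pi*40.8370*27.6170*73.9410 / 0.8473 = 618385.6579 W

618385.6579 W


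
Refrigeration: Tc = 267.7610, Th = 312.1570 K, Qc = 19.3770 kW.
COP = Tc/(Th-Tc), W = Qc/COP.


COP = 267.7610 / 44.3960 = 6.0312
W = 19.3770 / 6.0312 = 3.2128 kW

COP = 6.0312, W = 3.2128 kW
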